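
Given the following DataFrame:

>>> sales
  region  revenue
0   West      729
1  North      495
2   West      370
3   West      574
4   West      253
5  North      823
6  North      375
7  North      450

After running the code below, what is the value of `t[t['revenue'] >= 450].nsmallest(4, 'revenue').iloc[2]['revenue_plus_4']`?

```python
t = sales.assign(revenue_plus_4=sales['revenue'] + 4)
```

578

add column revenue_plus_4 = sales['revenue'] + 4:
  region  revenue  revenue_plus_4
0   West      729             733
1  North      495             499
2   West      370             374
3   West      574             578
4   West      253             257
5  North      823             827
6  North      375             379
7  North      450             454
filter rows where revenue >= 450:
  region  revenue  revenue_plus_4
0   West      729             733
1  North      495             499
3   West      574             578
5  North      823             827
7  North      450             454
take 4 rows with smallest revenue:
  region  revenue  revenue_plus_4
7  North      450             454
1  North      495             499
3   West      574             578
0   West      729             733
Hence 578.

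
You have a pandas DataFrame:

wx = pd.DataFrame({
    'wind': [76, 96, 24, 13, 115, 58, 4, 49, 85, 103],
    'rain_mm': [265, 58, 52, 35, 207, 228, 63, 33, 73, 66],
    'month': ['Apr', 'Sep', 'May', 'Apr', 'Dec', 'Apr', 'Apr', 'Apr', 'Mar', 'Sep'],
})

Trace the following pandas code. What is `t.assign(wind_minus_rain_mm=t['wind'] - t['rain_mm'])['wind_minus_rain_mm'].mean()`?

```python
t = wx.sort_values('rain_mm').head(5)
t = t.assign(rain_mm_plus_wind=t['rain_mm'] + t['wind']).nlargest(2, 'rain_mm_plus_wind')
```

sort by rain_mm:
   wind  rain_mm month
7    49       33   Apr
3    13       35   Apr
2    24       52   May
1    96       58   Sep
6     4       63   Apr
9   103       66   Sep
8    85       73   Mar
4   115      207   Dec
5    58      228   Apr
0    76      265   Apr
take first 5 rows:
   wind  rain_mm month
7    49       33   Apr
3    13       35   Apr
2    24       52   May
1    96       58   Sep
6     4       63   Apr
add column rain_mm_plus_wind = t['rain_mm'] + t['wind']:
   wind  rain_mm month  rain_mm_plus_wind
7    49       33   Apr                 82
3    13       35   Apr                 48
2    24       52   May                 76
1    96       58   Sep                154
6     4       63   Apr                 67
take 2 rows with largest rain_mm_plus_wind:
   wind  rain_mm month  rain_mm_plus_wind
1    96       58   Sep                154
7    49       33   Apr                 82
add column wind_minus_rain_mm = t['wind'] - t['rain_mm']:
   wind  rain_mm month  rain_mm_plus_wind  wind_minus_rain_mm
1    96       58   Sep                154                  38
7    49       33   Apr                 82                  16
Reading off the mean of column 'wind_minus_rain_mm', we get 27.0.

27.0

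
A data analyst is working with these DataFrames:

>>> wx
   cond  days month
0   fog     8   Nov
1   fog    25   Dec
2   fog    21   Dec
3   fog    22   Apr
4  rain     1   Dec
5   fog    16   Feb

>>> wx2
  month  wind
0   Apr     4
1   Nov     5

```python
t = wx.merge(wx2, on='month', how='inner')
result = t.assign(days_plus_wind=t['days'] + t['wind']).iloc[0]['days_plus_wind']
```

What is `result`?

13

merge on 'month' (how='inner') → 2 rows:
  cond  days month  wind
0  fog     8   Nov     5
1  fog    22   Apr     4
add column days_plus_wind = t['days'] + t['wind']:
  cond  days month  wind  days_plus_wind
0  fog     8   Nov     5              13
1  fog    22   Apr     4              26
Finally, value at position 0, column 'days_plus_wind' = 13.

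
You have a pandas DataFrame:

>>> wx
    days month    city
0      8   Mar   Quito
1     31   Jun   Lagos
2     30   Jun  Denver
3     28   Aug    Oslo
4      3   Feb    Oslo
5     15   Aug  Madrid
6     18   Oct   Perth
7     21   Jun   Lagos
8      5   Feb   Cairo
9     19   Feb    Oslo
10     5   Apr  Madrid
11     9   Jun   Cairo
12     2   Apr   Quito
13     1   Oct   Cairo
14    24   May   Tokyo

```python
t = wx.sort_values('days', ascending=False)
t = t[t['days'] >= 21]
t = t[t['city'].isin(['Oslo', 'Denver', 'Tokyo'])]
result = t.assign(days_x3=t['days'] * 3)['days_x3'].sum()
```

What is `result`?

246

sort by days descending:
    days month    city
1     31   Jun   Lagos
2     30   Jun  Denver
3     28   Aug    Oslo
14    24   May   Tokyo
7     21   Jun   Lagos
9     19   Feb    Oslo
6     18   Oct   Perth
5     15   Aug  Madrid
11     9   Jun   Cairo
0      8   Mar   Quito
8      5   Feb   Cairo
10     5   Apr  Madrid
4      3   Feb    Oslo
12     2   Apr   Quito
13     1   Oct   Cairo
filter rows where days >= 21:
    days month    city
1     31   Jun   Lagos
2     30   Jun  Denver
3     28   Aug    Oslo
14    24   May   Tokyo
7     21   Jun   Lagos
filter rows where city in ['Oslo', 'Denver', 'Tokyo']:
    days month    city
2     30   Jun  Denver
3     28   Aug    Oslo
14    24   May   Tokyo
add column days_x3 = t['days'] * 3:
    days month    city  days_x3
2     30   Jun  Denver       90
3     28   Aug    Oslo       84
14    24   May   Tokyo       72
Reading off the sum of column 'days_x3', we get 246.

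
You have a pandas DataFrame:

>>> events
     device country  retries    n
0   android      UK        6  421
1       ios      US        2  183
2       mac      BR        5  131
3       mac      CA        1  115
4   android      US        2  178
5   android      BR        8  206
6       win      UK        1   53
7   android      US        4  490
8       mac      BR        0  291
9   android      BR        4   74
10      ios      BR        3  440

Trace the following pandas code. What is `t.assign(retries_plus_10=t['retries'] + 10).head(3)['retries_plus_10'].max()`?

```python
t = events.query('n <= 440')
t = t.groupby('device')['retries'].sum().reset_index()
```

filter rows where n <= 440:
     device country  retries    n
0   android      UK        6  421
1       ios      US        2  183
2       mac      BR        5  131
3       mac      CA        1  115
4   android      US        2  178
5   android      BR        8  206
6       win      UK        1   53
8       mac      BR        0  291
9   android      BR        4   74
10      ios      BR        3  440
group by device, sum of retries:
device
android    20
ios         5
mac         6
win         1
Name: retries, dtype: int64
reset_index():
    device  retries
0  android       20
1      ios        5
2      mac        6
3      win        1
add column retries_plus_10 = t['retries'] + 10:
    device  retries  retries_plus_10
0  android       20               30
1      ios        5               15
2      mac        6               16
3      win        1               11
take first 3 rows:
    device  retries  retries_plus_10
0  android       20               30
1      ios        5               15
2      mac        6               16
Reading off the max of column 'retries_plus_10', we get 30.

30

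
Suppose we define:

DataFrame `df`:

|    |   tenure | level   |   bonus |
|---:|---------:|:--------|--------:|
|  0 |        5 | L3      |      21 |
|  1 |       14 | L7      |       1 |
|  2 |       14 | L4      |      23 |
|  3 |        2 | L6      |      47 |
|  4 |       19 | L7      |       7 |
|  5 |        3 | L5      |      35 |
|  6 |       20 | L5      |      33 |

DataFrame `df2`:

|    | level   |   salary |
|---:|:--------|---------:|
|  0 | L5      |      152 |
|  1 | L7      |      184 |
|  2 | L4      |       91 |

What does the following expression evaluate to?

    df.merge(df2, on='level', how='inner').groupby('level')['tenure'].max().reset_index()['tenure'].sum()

merge on 'level' (how='inner') → 5 rows:
   tenure level  bonus  salary
0      14    L7      1     184
1      14    L4     23      91
2      19    L7      7     184
3       3    L5     35     152
4      20    L5     33     152
group by level, max of tenure:
level
L4    14
L5    20
L7    19
Name: tenure, dtype: int64
reset_index():
  level  tenure
0    L4      14
1    L5      20
2    L7      19
Hence 53.

53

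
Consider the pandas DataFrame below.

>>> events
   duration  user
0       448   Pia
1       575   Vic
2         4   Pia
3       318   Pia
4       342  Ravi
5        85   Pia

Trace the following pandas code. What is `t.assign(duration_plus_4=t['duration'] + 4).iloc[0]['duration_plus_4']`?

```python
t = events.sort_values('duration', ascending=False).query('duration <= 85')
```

89

sort by duration descending:
   duration  user
1       575   Vic
0       448   Pia
4       342  Ravi
3       318   Pia
5        85   Pia
2         4   Pia
filter rows where duration <= 85:
   duration user
5        85  Pia
2         4  Pia
add column duration_plus_4 = t['duration'] + 4:
   duration user  duration_plus_4
5        85  Pia               89
2         4  Pia                8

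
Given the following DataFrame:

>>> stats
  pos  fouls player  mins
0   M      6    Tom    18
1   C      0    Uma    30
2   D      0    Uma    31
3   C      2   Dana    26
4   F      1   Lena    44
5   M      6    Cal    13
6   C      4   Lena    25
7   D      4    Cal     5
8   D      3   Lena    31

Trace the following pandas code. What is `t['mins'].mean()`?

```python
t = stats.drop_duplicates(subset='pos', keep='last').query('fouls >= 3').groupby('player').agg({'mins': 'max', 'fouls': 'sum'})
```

drop duplicate pos (keep=last):
  pos  fouls player  mins
4   F      1   Lena    44
5   M      6    Cal    13
6   C      4   Lena    25
8   D      3   Lena    31
filter rows where fouls >= 3:
  pos  fouls player  mins
5   M      6    Cal    13
6   C      4   Lena    25
8   D      3   Lena    31
group by player: max(mins), sum(fouls):
        mins  fouls
player             
Cal       13      6
Lena      31      7
The mean of column 'mins' is 22.0.

22.0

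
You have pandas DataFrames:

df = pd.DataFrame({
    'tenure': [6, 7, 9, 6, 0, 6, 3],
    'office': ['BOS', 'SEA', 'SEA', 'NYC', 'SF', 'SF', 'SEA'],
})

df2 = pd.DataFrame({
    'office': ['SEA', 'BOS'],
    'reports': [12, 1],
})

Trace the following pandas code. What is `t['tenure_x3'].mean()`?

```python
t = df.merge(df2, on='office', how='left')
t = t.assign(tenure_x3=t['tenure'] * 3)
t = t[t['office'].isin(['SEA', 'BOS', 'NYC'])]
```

merge on 'office' (how='left') → 7 rows:
   tenure office  reports
0       6    BOS      1.0
1       7    SEA     12.0
2       9    SEA     12.0
3       6    NYC      NaN
4       0     SF      NaN
5       6     SF      NaN
6       3    SEA     12.0
add column tenure_x3 = t['tenure'] * 3:
   tenure office  reports  tenure_x3
0       6    BOS      1.0         18
1       7    SEA     12.0         21
2       9    SEA     12.0         27
3       6    NYC      NaN         18
4       0     SF      NaN          0
5       6     SF      NaN         18
6       3    SEA     12.0          9
filter rows where office in ['SEA', 'BOS', 'NYC']:
   tenure office  reports  tenure_x3
0       6    BOS      1.0         18
1       7    SEA     12.0         21
2       9    SEA     12.0         27
3       6    NYC      NaN         18
6       3    SEA     12.0          9
mean of column 'tenure_x3' → 18.6

18.6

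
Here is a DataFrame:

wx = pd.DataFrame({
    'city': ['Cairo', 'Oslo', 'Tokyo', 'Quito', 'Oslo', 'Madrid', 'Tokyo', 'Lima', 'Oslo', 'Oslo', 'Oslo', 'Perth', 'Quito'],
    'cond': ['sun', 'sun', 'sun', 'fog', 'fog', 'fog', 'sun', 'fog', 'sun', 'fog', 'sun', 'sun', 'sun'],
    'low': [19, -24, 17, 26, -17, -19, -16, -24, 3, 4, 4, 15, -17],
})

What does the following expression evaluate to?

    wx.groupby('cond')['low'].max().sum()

group by cond, max of low:
cond
fog    26
sun    19
Name: low, dtype: int64
Hence 45.

45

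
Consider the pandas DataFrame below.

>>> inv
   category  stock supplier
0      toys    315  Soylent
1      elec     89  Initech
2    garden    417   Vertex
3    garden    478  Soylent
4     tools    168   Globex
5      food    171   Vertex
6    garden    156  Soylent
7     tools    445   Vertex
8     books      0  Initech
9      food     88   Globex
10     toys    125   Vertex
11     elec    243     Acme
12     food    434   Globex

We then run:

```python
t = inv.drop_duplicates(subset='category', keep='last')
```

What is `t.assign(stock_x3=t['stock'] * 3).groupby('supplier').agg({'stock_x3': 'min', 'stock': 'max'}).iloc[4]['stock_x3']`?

drop duplicate category (keep=last):
   category  stock supplier
6    garden    156  Soylent
7     tools    445   Vertex
8     books      0  Initech
10     toys    125   Vertex
11     elec    243     Acme
12     food    434   Globex
add column stock_x3 = t['stock'] * 3:
   category  stock supplier  stock_x3
6    garden    156  Soylent       468
7     tools    445   Vertex      1335
8     books      0  Initech         0
10     toys    125   Vertex       375
11     elec    243     Acme       729
12     food    434   Globex      1302
group by supplier: min(stock_x3), max(stock):
          stock_x3  stock
supplier                 
Acme           729    243
Globex        1302    434
Initech          0      0
Soylent        468    156
Vertex         375    445
value at position 4, column 'stock_x3' → 375

375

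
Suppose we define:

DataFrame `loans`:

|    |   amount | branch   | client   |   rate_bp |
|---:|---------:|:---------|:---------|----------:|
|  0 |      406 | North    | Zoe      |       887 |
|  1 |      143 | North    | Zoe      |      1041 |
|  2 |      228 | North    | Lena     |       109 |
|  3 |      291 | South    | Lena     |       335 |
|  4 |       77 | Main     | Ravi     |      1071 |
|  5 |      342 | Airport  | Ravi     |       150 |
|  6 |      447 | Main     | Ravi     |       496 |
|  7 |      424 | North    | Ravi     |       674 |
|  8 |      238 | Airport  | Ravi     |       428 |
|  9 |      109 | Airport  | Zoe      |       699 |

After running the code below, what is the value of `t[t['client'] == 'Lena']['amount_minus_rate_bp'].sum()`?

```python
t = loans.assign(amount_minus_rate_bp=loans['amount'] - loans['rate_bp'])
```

75

add column amount_minus_rate_bp = loans['amount'] - loans['rate_bp']:
   amount   branch client  rate_bp  amount_minus_rate_bp
0     406    North    Zoe      887                  -481
1     143    North    Zoe     1041                  -898
2     228    North   Lena      109                   119
3     291    South   Lena      335                   -44
4      77     Main   Ravi     1071                  -994
5     342  Airport   Ravi      150                   192
6     447     Main   Ravi      496                   -49
7     424    North   Ravi      674                  -250
8     238  Airport   Ravi      428                  -190
9     109  Airport    Zoe      699                  -590
filter rows where client == 'Lena':
   amount branch client  rate_bp  amount_minus_rate_bp
2     228  North   Lena      109                   119
3     291  South   Lena      335                   -44
Reading off the sum of column 'amount_minus_rate_bp', we get 75.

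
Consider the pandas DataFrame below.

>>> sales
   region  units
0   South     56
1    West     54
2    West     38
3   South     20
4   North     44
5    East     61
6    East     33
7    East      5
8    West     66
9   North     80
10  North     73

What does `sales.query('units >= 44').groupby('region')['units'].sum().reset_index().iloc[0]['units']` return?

filter rows where units >= 44:
   region  units
0   South     56
1    West     54
4   North     44
5    East     61
8    West     66
9   North     80
10  North     73
group by region, sum of units:
region
East      61
North    197
South     56
West     120
Name: units, dtype: int64
reset_index():
  region  units
0   East     61
1  North    197
2  South     56
3   West    120
Taking the value at position 0, column 'units' gives 61.

61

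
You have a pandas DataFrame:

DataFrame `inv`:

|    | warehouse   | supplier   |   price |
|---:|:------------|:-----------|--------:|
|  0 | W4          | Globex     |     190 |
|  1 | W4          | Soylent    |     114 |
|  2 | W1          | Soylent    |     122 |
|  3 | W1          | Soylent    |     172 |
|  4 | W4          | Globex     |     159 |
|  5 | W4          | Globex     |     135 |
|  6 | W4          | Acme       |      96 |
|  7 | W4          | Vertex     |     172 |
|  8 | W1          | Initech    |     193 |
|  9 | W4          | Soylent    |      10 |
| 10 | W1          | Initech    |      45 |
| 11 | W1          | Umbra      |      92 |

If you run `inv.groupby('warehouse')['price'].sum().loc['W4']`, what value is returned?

876

group by warehouse, sum of price:
warehouse
W1    624
W4    876
Name: price, dtype: int64
The value at index 'W4' is 876.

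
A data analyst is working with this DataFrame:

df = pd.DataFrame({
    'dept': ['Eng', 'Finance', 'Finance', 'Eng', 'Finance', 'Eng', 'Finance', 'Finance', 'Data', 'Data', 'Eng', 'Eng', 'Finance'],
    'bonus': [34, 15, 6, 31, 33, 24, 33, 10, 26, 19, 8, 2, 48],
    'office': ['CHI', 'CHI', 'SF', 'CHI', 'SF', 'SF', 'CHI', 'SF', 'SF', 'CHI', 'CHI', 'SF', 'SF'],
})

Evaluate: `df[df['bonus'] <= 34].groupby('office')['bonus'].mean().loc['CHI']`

filter rows where bonus <= 34:
       dept  bonus office
0       Eng     34    CHI
1   Finance     15    CHI
2   Finance      6     SF
3       Eng     31    CHI
4   Finance     33     SF
5       Eng     24     SF
6   Finance     33    CHI
7   Finance     10     SF
8      Data     26     SF
9      Data     19    CHI
10      Eng      8    CHI
11      Eng      2     SF
group by office, mean of bonus:
office
CHI    23.333333
SF     16.833333
Name: bonus, dtype: float64
So loc['CHI'] = 23.3333333333.

23.3333333333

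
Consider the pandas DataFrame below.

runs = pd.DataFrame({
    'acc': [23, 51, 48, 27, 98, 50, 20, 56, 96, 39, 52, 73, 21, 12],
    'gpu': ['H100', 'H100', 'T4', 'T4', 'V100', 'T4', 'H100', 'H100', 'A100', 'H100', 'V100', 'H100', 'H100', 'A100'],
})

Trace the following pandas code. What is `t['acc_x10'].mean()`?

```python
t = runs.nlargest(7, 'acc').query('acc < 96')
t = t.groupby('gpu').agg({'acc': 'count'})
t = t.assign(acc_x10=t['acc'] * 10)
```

take 7 rows with largest acc:
    acc   gpu
4    98  V100
8    96  A100
11   73  H100
7    56  H100
10   52  V100
1    51  H100
5    50    T4
filter rows where acc < 96:
    acc   gpu
11   73  H100
7    56  H100
10   52  V100
1    51  H100
5    50    T4
group by gpu, count of acc:
      acc
gpu      
H100    3
T4      1
V100    1
add column acc_x10 = t['acc'] * 10:
      acc  acc_x10
gpu               
H100    3       30
T4      1       10
V100    1       10

16.6666666667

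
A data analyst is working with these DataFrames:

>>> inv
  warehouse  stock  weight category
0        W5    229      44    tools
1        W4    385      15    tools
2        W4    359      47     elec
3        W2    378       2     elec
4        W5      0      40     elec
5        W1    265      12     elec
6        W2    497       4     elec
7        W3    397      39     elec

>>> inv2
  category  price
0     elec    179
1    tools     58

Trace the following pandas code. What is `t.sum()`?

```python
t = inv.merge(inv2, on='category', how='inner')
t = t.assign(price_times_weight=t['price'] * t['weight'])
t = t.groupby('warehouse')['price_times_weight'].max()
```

25418

merge on 'category' (how='inner') → 8 rows:
  warehouse  stock  weight category  price
0        W5    229      44    tools     58
1        W4    385      15    tools     58
2        W4    359      47     elec    179
3        W2    378       2     elec    179
4        W5      0      40     elec    179
5        W1    265      12     elec    179
6        W2    497       4     elec    179
7        W3    397      39     elec    179
add column price_times_weight = t['price'] * t['weight']:
  warehouse  stock  weight category  price  price_times_weight
0        W5    229      44    tools     58                2552
1        W4    385      15    tools     58                 870
2        W4    359      47     elec    179                8413
3        W2    378       2     elec    179                 358
4        W5      0      40     elec    179                7160
5        W1    265      12     elec    179                2148
6        W2    497       4     elec    179                 716
7        W3    397      39     elec    179                6981
group by warehouse, max of price_times_weight:
warehouse
W1    2148
W2     716
W3    6981
W4    8413
W5    7160
Name: price_times_weight, dtype: int64
Taking the sum of the resulting series gives 25418.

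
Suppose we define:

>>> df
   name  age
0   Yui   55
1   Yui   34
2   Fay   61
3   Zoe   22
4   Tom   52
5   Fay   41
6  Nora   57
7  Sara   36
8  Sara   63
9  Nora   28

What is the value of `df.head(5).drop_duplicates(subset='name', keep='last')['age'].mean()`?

42.25

take first 5 rows:
  name  age
0  Yui   55
1  Yui   34
2  Fay   61
3  Zoe   22
4  Tom   52
drop duplicate name (keep=last):
  name  age
1  Yui   34
2  Fay   61
3  Zoe   22
4  Tom   52
Taking the mean of column 'age' gives 42.25.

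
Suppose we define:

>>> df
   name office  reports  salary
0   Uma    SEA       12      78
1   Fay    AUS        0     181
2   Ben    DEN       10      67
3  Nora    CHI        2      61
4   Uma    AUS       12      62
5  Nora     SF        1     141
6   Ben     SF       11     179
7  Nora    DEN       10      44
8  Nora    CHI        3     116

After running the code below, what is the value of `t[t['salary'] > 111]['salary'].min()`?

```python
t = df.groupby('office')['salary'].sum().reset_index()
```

group by office, sum of salary:
office
AUS    243
CHI    177
DEN    111
SEA     78
SF     320
Name: salary, dtype: int64
reset_index():
  office  salary
0    AUS     243
1    CHI     177
2    DEN     111
3    SEA      78
4     SF     320
filter rows where salary > 111:
  office  salary
0    AUS     243
1    CHI     177
4     SF     320
So min() = 177.

177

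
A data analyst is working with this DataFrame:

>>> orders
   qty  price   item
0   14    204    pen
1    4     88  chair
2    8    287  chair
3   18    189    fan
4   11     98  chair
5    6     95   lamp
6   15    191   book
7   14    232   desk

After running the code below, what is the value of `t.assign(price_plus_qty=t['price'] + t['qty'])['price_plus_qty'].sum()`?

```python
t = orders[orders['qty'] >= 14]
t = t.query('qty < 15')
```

464

filter rows where qty >= 14:
   qty  price  item
0   14    204   pen
3   18    189   fan
6   15    191  book
7   14    232  desk
filter rows where qty < 15:
   qty  price  item
0   14    204   pen
7   14    232  desk
add column price_plus_qty = t['price'] + t['qty']:
   qty  price  item  price_plus_qty
0   14    204   pen             218
7   14    232  desk             246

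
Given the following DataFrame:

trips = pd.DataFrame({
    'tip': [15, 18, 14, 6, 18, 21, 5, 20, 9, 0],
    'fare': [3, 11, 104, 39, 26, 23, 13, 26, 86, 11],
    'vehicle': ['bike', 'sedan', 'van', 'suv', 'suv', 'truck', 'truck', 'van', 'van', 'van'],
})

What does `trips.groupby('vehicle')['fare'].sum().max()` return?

group by vehicle, sum of fare:
vehicle
bike       3
sedan     11
suv       65
truck     36
van      227
Name: fare, dtype: int64
max of the resulting series → 227

227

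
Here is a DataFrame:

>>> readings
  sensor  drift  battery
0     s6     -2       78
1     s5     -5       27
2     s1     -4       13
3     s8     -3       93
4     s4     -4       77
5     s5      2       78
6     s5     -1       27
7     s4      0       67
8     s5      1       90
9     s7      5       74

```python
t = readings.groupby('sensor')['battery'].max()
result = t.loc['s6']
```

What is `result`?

78

group by sensor, max of battery:
sensor
s1    13
s4    77
s5    90
s6    78
s7    74
s8    93
Name: battery, dtype: int64
Hence 78.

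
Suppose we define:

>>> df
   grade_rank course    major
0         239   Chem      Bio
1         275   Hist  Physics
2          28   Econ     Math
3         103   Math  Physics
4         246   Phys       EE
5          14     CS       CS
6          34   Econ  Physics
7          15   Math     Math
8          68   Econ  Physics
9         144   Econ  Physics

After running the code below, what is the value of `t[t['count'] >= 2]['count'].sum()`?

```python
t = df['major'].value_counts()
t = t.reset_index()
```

7

value_counts of major:
major
Physics    5
Math       2
Bio        1
EE         1
CS         1
Name: count, dtype: int64
reset_index():
     major  count
0  Physics      5
1     Math      2
2      Bio      1
3       EE      1
4       CS      1
filter rows where count >= 2:
     major  count
0  Physics      5
1     Math      2
Hence 7.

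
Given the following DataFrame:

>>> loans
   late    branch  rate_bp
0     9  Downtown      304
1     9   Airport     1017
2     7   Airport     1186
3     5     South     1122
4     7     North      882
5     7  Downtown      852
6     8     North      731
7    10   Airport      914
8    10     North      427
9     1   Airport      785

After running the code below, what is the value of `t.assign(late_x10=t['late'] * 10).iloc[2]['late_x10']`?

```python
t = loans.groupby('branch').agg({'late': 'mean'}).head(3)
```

83.3333333333

group by branch, mean of late:
              late
branch            
Airport   6.750000
Downtown  8.000000
North     8.333333
South     5.000000
take first 3 rows:
              late
branch            
Airport   6.750000
Downtown  8.000000
North     8.333333
add column late_x10 = t['late'] * 10:
              late   late_x10
branch                       
Airport   6.750000  67.500000
Downtown  8.000000  80.000000
North     8.333333  83.333333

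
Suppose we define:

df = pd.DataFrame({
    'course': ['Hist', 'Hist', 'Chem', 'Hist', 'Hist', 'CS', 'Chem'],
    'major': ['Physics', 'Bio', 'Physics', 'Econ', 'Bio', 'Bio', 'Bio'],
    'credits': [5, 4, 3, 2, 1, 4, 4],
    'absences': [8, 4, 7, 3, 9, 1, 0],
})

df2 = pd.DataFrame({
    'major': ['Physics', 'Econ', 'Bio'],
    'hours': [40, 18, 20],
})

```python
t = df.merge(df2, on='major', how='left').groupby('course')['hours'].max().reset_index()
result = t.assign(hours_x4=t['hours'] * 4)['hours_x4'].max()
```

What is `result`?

merge on 'major' (how='left') → 7 rows:
  course    major  credits  absences  hours
0   Hist  Physics        5         8     40
1   Hist      Bio        4         4     20
2   Chem  Physics        3         7     40
3   Hist     Econ        2         3     18
4   Hist      Bio        1         9     20
5     CS      Bio        4         1     20
6   Chem      Bio        4         0     20
group by course, max of hours:
course
CS      20
Chem    40
Hist    40
Name: hours, dtype: int64
reset_index():
  course  hours
0     CS     20
1   Chem     40
2   Hist     40
add column hours_x4 = t['hours'] * 4:
  course  hours  hours_x4
0     CS     20        80
1   Chem     40       160
2   Hist     40       160
Hence 160.

160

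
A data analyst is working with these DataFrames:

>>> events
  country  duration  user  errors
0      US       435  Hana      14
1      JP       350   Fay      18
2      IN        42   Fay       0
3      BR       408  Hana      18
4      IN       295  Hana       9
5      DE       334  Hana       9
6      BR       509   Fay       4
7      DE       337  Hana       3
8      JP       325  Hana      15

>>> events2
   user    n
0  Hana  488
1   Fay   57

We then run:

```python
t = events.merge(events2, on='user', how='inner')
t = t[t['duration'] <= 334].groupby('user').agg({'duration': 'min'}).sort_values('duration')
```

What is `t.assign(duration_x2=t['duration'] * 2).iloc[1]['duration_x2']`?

merge on 'user' (how='inner') → 9 rows:
  country  duration  user  errors    n
0      US       435  Hana      14  488
1      JP       350   Fay      18   57
2      IN        42   Fay       0   57
3      BR       408  Hana      18  488
4      IN       295  Hana       9  488
5      DE       334  Hana       9  488
6      BR       509   Fay       4   57
7      DE       337  Hana       3  488
8      JP       325  Hana      15  488
filter rows where duration <= 334:
  country  duration  user  errors    n
2      IN        42   Fay       0   57
4      IN       295  Hana       9  488
5      DE       334  Hana       9  488
8      JP       325  Hana      15  488
group by user, min of duration:
      duration
user          
Fay         42
Hana       295
sort by duration:
      duration
user          
Fay         42
Hana       295
add column duration_x2 = t['duration'] * 2:
      duration  duration_x2
user                       
Fay         42           84
Hana       295          590
So iloc[1]['duration_x2'] = 590.

590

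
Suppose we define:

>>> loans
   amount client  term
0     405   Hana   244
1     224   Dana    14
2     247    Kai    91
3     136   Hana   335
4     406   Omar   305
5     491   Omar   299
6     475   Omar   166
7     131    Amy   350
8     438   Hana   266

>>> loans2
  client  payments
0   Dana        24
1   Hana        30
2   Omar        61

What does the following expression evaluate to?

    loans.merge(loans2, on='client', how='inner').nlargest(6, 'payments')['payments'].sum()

merge on 'client' (how='inner') → 7 rows:
   amount client  term  payments
0     405   Hana   244        30
1     224   Dana    14        24
2     136   Hana   335        30
3     406   Omar   305        61
4     491   Omar   299        61
5     475   Omar   166        61
6     438   Hana   266        30
take 6 rows with largest payments:
   amount client  term  payments
3     406   Omar   305        61
4     491   Omar   299        61
5     475   Omar   166        61
0     405   Hana   244        30
2     136   Hana   335        30
6     438   Hana   266        30
sum of column 'payments' → 273

273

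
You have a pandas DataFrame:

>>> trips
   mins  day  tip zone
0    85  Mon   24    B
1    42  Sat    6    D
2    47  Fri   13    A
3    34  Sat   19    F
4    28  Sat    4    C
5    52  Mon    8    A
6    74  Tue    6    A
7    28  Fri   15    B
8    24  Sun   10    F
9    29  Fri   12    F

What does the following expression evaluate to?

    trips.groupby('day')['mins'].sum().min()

group by day, sum of mins:
day
Fri    104
Mon    137
Sat    104
Sun     24
Tue     74
Name: mins, dtype: int64

24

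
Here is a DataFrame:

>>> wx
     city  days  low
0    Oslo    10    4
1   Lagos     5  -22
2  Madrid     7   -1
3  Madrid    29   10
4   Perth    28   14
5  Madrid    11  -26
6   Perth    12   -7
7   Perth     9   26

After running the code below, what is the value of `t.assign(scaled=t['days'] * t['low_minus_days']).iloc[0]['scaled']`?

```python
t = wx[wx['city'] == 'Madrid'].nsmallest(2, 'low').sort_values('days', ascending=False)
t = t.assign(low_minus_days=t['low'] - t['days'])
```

-407

filter rows where city == 'Madrid':
     city  days  low
2  Madrid     7   -1
3  Madrid    29   10
5  Madrid    11  -26
take 2 rows with smallest low:
     city  days  low
5  Madrid    11  -26
2  Madrid     7   -1
sort by days descending:
     city  days  low
5  Madrid    11  -26
2  Madrid     7   -1
add column low_minus_days = t['low'] - t['days']:
     city  days  low  low_minus_days
5  Madrid    11  -26             -37
2  Madrid     7   -1              -8
add column scaled = t['days'] * t['low_minus_days']:
     city  days  low  low_minus_days  scaled
5  Madrid    11  -26             -37    -407
2  Madrid     7   -1              -8     -56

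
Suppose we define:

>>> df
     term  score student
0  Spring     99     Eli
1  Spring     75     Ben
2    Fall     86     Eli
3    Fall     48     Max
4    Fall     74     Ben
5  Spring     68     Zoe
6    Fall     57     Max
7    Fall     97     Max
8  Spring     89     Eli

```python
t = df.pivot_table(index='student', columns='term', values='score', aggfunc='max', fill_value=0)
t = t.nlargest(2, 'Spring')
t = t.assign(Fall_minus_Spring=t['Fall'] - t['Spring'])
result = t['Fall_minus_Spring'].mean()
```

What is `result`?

pivot: rows=student, cols=term, max(score):
term     Fall  Spring
student              
Ben        74      75
Eli        86      99
Max        97       0
Zoe         0      68
take 2 rows with largest Spring:
term     Fall  Spring
student              
Eli        86      99
Ben        74      75
add column Fall_minus_Spring = t['Fall'] - t['Spring']:
term     Fall  Spring  Fall_minus_Spring
student                                 
Eli        86      99                -13
Ben        74      75                 -1
The mean of column 'Fall_minus_Spring' is -7.0.

-7.0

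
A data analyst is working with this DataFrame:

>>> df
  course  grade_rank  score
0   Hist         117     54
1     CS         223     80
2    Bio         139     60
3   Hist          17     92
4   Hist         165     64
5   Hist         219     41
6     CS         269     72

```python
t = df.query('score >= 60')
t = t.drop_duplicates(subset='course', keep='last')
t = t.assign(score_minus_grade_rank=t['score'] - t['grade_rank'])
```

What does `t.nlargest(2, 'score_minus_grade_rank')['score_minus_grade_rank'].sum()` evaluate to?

-180

filter rows where score >= 60:
  course  grade_rank  score
1     CS         223     80
2    Bio         139     60
3   Hist          17     92
4   Hist         165     64
6     CS         269     72
drop duplicate course (keep=last):
  course  grade_rank  score
2    Bio         139     60
4   Hist         165     64
6     CS         269     72
add column score_minus_grade_rank = t['score'] - t['grade_rank']:
  course  grade_rank  score  score_minus_grade_rank
2    Bio         139     60                     -79
4   Hist         165     64                    -101
6     CS         269     72                    -197
take 2 rows with largest score_minus_grade_rank:
  course  grade_rank  score  score_minus_grade_rank
2    Bio         139     60                     -79
4   Hist         165     64                    -101
So sum() = -180.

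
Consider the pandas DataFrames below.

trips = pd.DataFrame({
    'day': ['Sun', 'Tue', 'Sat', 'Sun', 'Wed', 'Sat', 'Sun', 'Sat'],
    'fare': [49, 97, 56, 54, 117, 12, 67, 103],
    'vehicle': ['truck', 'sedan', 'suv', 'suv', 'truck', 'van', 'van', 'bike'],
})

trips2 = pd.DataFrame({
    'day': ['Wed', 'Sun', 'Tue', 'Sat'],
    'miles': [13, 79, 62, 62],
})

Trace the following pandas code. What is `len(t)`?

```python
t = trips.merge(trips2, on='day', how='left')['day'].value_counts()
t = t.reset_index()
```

4

merge on 'day' (how='left') → 8 rows:
   day  fare vehicle  miles
0  Sun    49   truck     79
1  Tue    97   sedan     62
2  Sat    56     suv     62
3  Sun    54     suv     79
4  Wed   117   truck     13
5  Sat    12     van     62
6  Sun    67     van     79
7  Sat   103    bike     62
value_counts of day:
day
Sun    3
Sat    3
Tue    1
Wed    1
Name: count, dtype: int64
reset_index():
   day  count
0  Sun      3
1  Sat      3
2  Tue      1
3  Wed      1
number of rows → 4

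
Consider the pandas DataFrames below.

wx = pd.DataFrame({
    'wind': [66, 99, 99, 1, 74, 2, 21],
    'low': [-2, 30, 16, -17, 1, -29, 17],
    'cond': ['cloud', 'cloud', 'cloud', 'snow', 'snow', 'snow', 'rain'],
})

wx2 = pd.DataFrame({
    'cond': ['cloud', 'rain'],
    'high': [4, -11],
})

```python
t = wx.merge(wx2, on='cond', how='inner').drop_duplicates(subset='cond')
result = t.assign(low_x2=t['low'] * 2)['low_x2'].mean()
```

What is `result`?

15.0

merge on 'cond' (how='inner') → 4 rows:
   wind  low   cond  high
0    66   -2  cloud     4
1    99   30  cloud     4
2    99   16  cloud     4
3    21   17   rain   -11
drop duplicate cond (keep=first):
   wind  low   cond  high
0    66   -2  cloud     4
3    21   17   rain   -11
add column low_x2 = t['low'] * 2:
   wind  low   cond  high  low_x2
0    66   -2  cloud     4      -4
3    21   17   rain   -11      34
The mean of column 'low_x2' is 15.0.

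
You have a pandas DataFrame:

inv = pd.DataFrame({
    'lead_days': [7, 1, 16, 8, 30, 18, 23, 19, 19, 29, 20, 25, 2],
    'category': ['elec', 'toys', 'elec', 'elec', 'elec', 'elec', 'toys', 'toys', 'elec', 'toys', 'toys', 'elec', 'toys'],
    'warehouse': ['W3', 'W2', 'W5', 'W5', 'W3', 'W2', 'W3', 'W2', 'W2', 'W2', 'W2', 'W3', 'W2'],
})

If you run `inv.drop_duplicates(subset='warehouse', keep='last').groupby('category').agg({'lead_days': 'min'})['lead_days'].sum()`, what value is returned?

10

drop duplicate warehouse (keep=last):
    lead_days category warehouse
3           8     elec        W5
11         25     elec        W3
12          2     toys        W2
group by category, min of lead_days:
          lead_days
category           
elec              8
toys              2
Then the sum of column 'lead_days': 10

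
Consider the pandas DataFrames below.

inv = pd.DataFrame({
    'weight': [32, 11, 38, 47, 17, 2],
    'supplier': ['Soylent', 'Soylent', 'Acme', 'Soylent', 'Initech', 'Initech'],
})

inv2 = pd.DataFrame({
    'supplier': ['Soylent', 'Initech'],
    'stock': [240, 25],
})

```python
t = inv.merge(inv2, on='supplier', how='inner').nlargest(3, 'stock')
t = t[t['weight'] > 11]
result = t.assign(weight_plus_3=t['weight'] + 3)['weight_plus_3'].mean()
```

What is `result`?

42.5

merge on 'supplier' (how='inner') → 5 rows:
   weight supplier  stock
0      32  Soylent    240
1      11  Soylent    240
2      47  Soylent    240
3      17  Initech     25
4       2  Initech     25
take 3 rows with largest stock:
   weight supplier  stock
0      32  Soylent    240
1      11  Soylent    240
2      47  Soylent    240
filter rows where weight > 11:
   weight supplier  stock
0      32  Soylent    240
2      47  Soylent    240
add column weight_plus_3 = t['weight'] + 3:
   weight supplier  stock  weight_plus_3
0      32  Soylent    240             35
2      47  Soylent    240             50
So mean() = 42.5.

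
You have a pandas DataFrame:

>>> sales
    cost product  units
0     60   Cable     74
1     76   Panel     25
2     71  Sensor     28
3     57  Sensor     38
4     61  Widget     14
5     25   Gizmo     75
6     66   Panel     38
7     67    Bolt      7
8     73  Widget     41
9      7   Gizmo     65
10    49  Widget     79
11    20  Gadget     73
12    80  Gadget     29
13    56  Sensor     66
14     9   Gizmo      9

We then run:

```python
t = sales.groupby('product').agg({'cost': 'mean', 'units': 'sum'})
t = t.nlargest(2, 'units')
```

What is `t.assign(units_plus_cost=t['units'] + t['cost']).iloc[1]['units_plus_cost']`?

195.0

group by product: mean(cost), sum(units):
              cost  units
product                  
Bolt     67.000000      7
Cable    60.000000     74
Gadget   50.000000    102
Gizmo    13.666667    149
Panel    71.000000     63
Sensor   61.333333    132
Widget   61.000000    134
take 2 rows with largest units:
              cost  units
product                  
Gizmo    13.666667    149
Widget   61.000000    134
add column units_plus_cost = t['units'] + t['cost']:
              cost  units  units_plus_cost
product                                   
Gizmo    13.666667    149       162.666667
Widget   61.000000    134       195.000000
So iloc[1]['units_plus_cost'] = 195.0.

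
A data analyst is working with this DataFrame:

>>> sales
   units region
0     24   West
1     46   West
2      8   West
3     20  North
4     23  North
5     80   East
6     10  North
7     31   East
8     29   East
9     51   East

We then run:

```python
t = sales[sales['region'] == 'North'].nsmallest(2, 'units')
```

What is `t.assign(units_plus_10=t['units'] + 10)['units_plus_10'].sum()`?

50

filter rows where region == 'North':
   units region
3     20  North
4     23  North
6     10  North
take 2 rows with smallest units:
   units region
6     10  North
3     20  North
add column units_plus_10 = t['units'] + 10:
   units region  units_plus_10
6     10  North             20
3     20  North             30
So sum() = 50.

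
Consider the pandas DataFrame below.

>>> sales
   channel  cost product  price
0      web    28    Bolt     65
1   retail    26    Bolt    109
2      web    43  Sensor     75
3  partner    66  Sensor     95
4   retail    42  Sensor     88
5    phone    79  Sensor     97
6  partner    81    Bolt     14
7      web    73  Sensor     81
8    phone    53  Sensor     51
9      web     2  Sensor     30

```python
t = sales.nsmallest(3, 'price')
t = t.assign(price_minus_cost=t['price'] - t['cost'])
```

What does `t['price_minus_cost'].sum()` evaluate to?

-41

take 3 rows with smallest price:
   channel  cost product  price
6  partner    81    Bolt     14
9      web     2  Sensor     30
8    phone    53  Sensor     51
add column price_minus_cost = t['price'] - t['cost']:
   channel  cost product  price  price_minus_cost
6  partner    81    Bolt     14               -67
9      web     2  Sensor     30                28
8    phone    53  Sensor     51                -2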